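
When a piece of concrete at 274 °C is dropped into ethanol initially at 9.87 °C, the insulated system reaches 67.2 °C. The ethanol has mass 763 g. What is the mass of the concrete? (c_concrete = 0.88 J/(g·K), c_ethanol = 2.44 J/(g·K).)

m ≈ 586 g

|Q_concrete| = |Q_ethanol|:
m·0.88·(274 − 67.2) = 763·2.44·(67.2 − 9.87)
181.98 m = 106732  ⇒  m ≈ 586.5 g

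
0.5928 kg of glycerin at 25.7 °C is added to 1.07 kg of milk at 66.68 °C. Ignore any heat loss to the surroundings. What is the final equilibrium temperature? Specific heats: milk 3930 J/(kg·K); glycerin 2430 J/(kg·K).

Taking heat into each body as positive, Σ m c ΔT = 0:
1.07·3930·(T − 66.68) + 0.5928·2430·(T − 25.7) = 0
(4205.1 + 1440.5) T = 4205.1·66.68 + 1440.5·25.7
T = 317417 / 5645.6 = 56.2 °C

T_f ≈ 56.2 °C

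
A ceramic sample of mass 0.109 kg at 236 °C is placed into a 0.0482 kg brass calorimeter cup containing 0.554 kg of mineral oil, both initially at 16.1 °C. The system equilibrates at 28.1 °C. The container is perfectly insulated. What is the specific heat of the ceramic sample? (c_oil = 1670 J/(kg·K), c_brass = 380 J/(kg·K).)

c ≈ 500 J/(kg·K)

Let T be the final temperature. ΣQ_i = 0:
0.109·c·(28.1 − 236) + 0.554·1670·(28.1 − 16.1) + 0.0482·380·(28.1 − 16.1) = 0
-22.66 c = -11322
c = -11322/-22.66 ≈ 499.6 J/(kg·K)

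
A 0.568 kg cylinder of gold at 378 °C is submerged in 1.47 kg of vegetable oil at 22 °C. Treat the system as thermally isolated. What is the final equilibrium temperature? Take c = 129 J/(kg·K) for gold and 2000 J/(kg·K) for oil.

T_f ≈ 30.7 °C

Heat lost by the gold equals heat gained by the oil:
0.568·129·(378 − T) = 1.47·2000·(T − 22)
73.27(378 − T) = 2940(T − 22)
3013.3 T = 92377  ⇒  T ≈ 30.66 °C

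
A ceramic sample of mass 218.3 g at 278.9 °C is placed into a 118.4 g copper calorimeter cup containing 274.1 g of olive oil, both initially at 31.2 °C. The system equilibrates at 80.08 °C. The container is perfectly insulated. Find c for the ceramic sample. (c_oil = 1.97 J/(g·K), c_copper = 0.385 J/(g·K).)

c ≈ 0.659 J/(g·K)

Setting the total heat transfer to zero:
218.3·c·(80.08 − 278.9) + 274.1·1.97·(80.08 − 31.2) + 118.4·0.385·(80.08 − 31.2) = 0
-43402 c = -28622
c = -28622/-43402 ≈ 0.6595 J/(g·K)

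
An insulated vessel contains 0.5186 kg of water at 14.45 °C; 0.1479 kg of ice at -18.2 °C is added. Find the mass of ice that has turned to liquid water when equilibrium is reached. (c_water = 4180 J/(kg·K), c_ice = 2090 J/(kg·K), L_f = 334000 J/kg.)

m_melted ≈ 0.0769 kg

Water can give up m c ΔT = 0.5186×4180×14.45 = 31324 J before reaching 0 °C.
Warming the ice to 0 °C takes 0.1479×2090×18.2 = 5625.8 J, leaving 25698 J for melting.
To melt every bit of ice: 0.1479×334000 = 49399 J.
Since 25698 < 49399 J, not all the ice melts; equilibrium is at 0 °C.
m_melted×334000 = 25698  ⇒  m_melted ≈ 0.07694 kg.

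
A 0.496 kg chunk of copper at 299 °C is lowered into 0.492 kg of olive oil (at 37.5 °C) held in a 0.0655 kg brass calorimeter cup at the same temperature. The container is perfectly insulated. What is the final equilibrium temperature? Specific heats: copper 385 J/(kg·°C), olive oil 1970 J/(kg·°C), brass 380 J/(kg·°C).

T_f ≈ 79.6 °C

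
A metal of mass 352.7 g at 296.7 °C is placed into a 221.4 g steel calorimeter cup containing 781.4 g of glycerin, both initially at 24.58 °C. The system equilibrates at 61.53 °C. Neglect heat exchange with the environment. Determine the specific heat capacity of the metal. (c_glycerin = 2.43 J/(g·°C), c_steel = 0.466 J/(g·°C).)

Net heat exchanged in the isolated system is zero:
352.7·c·(61.53 − 296.7) + 781.4·2.43·(61.53 − 24.58) + 221.4·0.466·(61.53 − 24.58) = 0
-82944 c = -73973
c = -73973/-82944 ≈ 0.8918 J/(g·°C)

c ≈ 0.892 J/(g·°C)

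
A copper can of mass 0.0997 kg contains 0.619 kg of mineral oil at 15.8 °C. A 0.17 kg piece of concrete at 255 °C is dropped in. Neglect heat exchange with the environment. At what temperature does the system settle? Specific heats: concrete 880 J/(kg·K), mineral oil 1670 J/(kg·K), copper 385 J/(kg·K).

T_f ≈ 45.1 °C

Heat gained plus heat lost sum to zero:
0.17*880*(T − 255) + 0.619*1670*(T − 15.8) + 0.0997*385*(T − 15.8) = 0
1221.7 T = 55087
T = 55087 / 1221.7 = 45.1 °C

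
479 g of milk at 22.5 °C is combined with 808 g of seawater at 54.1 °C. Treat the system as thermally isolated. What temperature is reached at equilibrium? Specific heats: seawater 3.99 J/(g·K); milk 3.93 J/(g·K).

T_f ≈ 42.5 °C

T_f = Σ m_i c_i T_i / Σ m_i c_i:
T_f = (3223.9*54.1 + 1882.5*22.5) / (3223.9 + 1882.5)
    = 216770 / 5106.4 ≈ 42.45 °C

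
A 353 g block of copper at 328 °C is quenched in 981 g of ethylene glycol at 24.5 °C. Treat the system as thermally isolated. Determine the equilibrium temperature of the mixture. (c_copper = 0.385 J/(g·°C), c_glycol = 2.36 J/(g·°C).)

T_f ≈ 41.3 °C

Let T be the final temperature. ΣQ_i = 0:
353·0.385·(T − 328) + 981·2.36·(T − 24.5) = 0
135.91(T − 328) + 2315.2(T − 24.5) = 0
(135.91 + 2315.2) T = 135.91·328 + 2315.2·24.5
T ≈ 41.33 °C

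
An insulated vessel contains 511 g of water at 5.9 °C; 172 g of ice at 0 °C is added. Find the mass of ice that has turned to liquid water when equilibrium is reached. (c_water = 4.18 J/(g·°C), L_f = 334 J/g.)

m_melted ≈ 37.7 g

Water can give up m c ΔT = 511×4.18×5.9 = 12602 J before reaching 0 °C.
Melting all 172 g of ice would need 172×334 = 57448 J.
12602 J < 57448 J, so only part of the ice melts and the system sits at 0 °C.
m_melt = 12602 / L_f = 37.73 g.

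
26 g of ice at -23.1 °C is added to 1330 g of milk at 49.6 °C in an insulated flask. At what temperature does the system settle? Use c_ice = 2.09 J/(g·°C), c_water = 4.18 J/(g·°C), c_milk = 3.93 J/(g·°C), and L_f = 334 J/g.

T_f ≈ 46.7 °C

Let T be the final temperature. ΣQ_i = 0:
ice -23.1→0 °C: 26×2.09×23.1 = 1255.3; latent heat to melt: 26×334 = 8684; warm the meltwater: 108.68 T; milk cools: 1330×3.93×(T − 49.6) = 5226.9(T − 49.6)
5335.6 T = 259254 − 9939.3 = 249315
T ≈ 46.73 °C (positive, so assuming full melt was valid).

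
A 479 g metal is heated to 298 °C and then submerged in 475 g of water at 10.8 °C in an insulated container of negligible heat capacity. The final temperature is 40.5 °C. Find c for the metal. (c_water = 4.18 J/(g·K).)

m_s c (T_s − T_f) = m_water c_water (T_f − T_0):
479·c·(298 − 40.5) = 475·4.18·(40.5 − 10.8)
123342 c = 58969  ⇒  c ≈ 0.4781 J/(g·K)

c ≈ 0.478 J/(g·K)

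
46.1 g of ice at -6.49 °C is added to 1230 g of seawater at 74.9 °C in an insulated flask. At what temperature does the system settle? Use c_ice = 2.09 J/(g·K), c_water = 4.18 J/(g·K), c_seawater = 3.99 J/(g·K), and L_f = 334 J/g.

T_f ≈ 68.9 °C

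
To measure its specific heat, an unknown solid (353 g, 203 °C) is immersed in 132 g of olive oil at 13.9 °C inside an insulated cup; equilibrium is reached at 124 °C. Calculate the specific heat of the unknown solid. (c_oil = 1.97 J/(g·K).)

c ≈ 1.03 J/(g·K)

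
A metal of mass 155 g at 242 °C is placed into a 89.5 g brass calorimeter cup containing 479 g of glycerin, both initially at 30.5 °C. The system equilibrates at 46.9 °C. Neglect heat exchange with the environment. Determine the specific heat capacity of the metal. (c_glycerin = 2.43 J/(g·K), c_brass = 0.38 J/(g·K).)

Heat gained plus heat lost sum to zero:
155·c·(46.9 − 242) + 479·2.43·(46.9 − 30.5) + 89.5·0.38·(46.9 − 30.5) = 0
-30240 c = -19647
c = -19647/-30240 ≈ 0.6497 J/(g·K)

c ≈ 0.65 J/(g·K)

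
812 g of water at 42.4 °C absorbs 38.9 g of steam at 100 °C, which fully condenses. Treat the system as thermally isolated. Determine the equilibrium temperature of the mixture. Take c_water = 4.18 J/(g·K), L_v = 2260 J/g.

T_f ≈ 69.8 °C

Conservation of energy gives ΣQ = 0:
steam→water at 100 °C releases m L_v = 38.9·2260 = 87914; condensed water 100 °C→T: 162.6(T − 100); original water: 3394.2(T − 42.4)
3556.8 T = 87914 + 16260 + 143912 = 248087
T ≈ 69.75 °C, under the boiling point, so the assumption holds.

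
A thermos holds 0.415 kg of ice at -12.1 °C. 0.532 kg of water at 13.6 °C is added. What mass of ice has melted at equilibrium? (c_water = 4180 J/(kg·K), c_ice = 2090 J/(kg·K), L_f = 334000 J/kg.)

Heat available from the water dropping to 0 °C: 0.532×4180×13.6 = 30243 J.
Of that, 0.415×2090×12.1 = 10495 J goes to bring the ice to 0 °C, leaving 19748 J.
Fully melting the ice requires m_ice L_f = 0.415×334000 = 138610 J.
Since 19748 < 138610 J, not all the ice melts; equilibrium is at 0 °C.
Mass melted = 19748/334000 ≈ 0.05913 kg.

m_melted ≈ 0.0591 kg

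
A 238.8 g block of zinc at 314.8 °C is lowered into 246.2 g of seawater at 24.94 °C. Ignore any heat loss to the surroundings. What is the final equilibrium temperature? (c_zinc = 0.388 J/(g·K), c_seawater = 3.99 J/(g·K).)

T_f ≈ 49.9 °C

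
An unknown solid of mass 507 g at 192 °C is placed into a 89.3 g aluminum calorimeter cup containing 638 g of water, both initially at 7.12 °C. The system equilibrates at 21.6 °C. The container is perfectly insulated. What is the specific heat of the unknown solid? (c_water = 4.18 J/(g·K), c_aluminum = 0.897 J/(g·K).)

c ≈ 0.46 J/(g·K)

Conservation of energy gives ΣQ = 0:
507×c×(21.6 − 192) + 638×4.18×(21.6 − 7.12) + 89.3×0.897×(21.6 − 7.12) = 0
-86393 c = -39776
c = -39776/-86393 ≈ 0.4604 J/(g·K)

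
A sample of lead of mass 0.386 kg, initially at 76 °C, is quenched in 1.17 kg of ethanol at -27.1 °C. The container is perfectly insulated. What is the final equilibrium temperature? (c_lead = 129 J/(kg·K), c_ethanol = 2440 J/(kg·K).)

Energy conservation, ΣQ = 0:
0.386*129*(T − 76) + 1.17*2440*(T − (-27.1)) = 0
2904.6 T = -73581
T = -73581/2904.6 ≈ -25.33 °C

T_f ≈ -25.3 °C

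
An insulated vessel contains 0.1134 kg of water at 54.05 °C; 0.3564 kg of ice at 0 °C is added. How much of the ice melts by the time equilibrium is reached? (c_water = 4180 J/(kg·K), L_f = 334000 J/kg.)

m_melted ≈ 0.0767 kg

Heat available from the water dropping to 0 °C: 0.1134·4180·54.05 = 25620 J.
Melting all 0.3564 kg of ice would need 0.3564·334000 = 119038 J.
25620 J < 119038 J, so only part of the ice melts and the system sits at 0 °C.
m_melt = 25620 / L_f = 0.07671 kg.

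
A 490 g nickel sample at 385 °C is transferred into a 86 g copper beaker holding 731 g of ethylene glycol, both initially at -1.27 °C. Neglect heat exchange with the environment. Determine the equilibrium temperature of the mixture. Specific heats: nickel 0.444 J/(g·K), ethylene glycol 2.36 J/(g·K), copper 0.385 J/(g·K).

T_f is the heat-capacity-weighted average of the initial temperatures:
T_f = (217.56·385 + 1725.2·(-1.27) + 33.11·(-1.27)) / (217.56 + 1725.2 + 33.11)
    = 81528 / 1975.8 ≈ 41.26 °C

T_f ≈ 41.3 °C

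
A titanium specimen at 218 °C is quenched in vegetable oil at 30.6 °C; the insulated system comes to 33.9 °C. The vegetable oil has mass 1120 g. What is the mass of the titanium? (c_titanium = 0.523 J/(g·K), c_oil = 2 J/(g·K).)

m ≈ 76.8 g

Heat lost by the titanium = heat gained by the oil:
m·0.523·(218 − 33.9) = 1120·2·(33.9 − 30.6)
96.28 m = 7392  ⇒  m ≈ 76.77 g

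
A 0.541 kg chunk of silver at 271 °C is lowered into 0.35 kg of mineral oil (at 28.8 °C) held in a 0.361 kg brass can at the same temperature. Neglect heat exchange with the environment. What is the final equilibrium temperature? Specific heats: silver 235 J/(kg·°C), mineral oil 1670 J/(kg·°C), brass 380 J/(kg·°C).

Taking heat into each body as positive, Σ m c ΔT = 0:
0.541*235*(T − 271) + 0.35*1670*(T − 28.8) + 0.361*380*(T − 28.8) = 0
127.14(T − 271) + 584.5(T − 28.8) + 137.18(T − 28.8) = 0
848.82 T = 55238
T = 55238/848.82 ≈ 65.08 °C

T_f ≈ 65.1 °C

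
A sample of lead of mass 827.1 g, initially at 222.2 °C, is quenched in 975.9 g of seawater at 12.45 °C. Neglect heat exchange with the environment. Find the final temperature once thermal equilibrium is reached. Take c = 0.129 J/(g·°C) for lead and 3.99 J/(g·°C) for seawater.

|Q_lead| = |Q_seawater|:
827.1·0.129·(222.2 − T) = 975.9·3.99·(T − 12.45)
106.7(222.2 − T) = 3893.8(T − 12.45)
4000.5 T = 72186  ⇒  T ≈ 18.04 °C

T_f ≈ 18.0 °C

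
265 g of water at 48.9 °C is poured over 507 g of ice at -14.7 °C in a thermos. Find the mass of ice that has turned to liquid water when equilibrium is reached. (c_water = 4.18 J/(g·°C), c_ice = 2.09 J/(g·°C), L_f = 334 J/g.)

Water can give up m c ΔT = 265·4.18·48.9 = 54167 J before reaching 0 °C.
Warming the ice to 0 °C takes 507·2.09·14.7 = 15577 J, leaving 38590 J for melting.
Melting all 507 g of ice would need 507·334 = 169338 J.
That's not enough to melt it all — equilibrium is at 0 °C with ice remaining.
m_melted·334 = 38590  ⇒  m_melted ≈ 115.5 g.

m_melted ≈ 116 g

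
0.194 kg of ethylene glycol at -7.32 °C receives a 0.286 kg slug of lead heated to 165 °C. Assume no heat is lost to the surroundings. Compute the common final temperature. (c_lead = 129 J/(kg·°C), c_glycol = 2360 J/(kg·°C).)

|Q_lead| = |Q_glycol|:
0.286×129×(165 − T) = 0.194×2360×(T − (-7.32))
36.89(165 − T) = 457.84(T − (-7.32))
494.73 T = 2736.1  ⇒  T ≈ 5.53 °C

T_f ≈ 5.5 °C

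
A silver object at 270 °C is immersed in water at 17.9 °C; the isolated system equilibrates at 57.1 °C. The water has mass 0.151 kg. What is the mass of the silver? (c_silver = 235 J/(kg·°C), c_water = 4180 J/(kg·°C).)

Heat gained plus heat lost sum to zero:
m×235×(57.1 − 270) + 0.151×4180×(57.1 − 17.9) = 0
-50032 m = -24742
m = -24742/-50032 ≈ 0.4945 kg

m ≈ 0.495 kg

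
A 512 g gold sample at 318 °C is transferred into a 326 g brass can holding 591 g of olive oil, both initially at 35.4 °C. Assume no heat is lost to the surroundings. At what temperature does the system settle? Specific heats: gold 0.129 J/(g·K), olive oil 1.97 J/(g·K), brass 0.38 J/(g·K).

Taking heat into each body as positive, Σ m c ΔT = 0:
512*0.129*(T − 318) + 591*1.97*(T − 35.4) + 326*0.38*(T − 35.4) = 0
(66.05 + 1164.3 + 123.88) T = 66.05*318 + 1164.3*35.4 + 123.88*35.4
T ≈ 49.18 °C

T_f ≈ 49.2 °C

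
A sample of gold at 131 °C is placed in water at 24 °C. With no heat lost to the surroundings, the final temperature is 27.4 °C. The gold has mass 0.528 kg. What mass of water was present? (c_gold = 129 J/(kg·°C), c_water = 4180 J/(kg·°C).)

m ≈ 0.497 kg

Taking heat into each body as positive, Σ m c ΔT = 0:
0.528×129×(27.4 − 131) + m×4180×(27.4 − 24) = 0
14212 m = 7056.4
m = 7056.4/14212 ≈ 0.4965 kg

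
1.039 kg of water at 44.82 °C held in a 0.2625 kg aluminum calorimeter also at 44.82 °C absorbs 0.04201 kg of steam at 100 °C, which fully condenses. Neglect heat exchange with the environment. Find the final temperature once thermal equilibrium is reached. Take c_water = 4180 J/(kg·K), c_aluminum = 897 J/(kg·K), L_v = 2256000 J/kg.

Let T be the final temperature. ΣQ_i = 0:
steam→water at 100 °C releases m L_v = 0.04201·2256000 = 94775; condensate cools 100→T: 0.04201·4180·(T − 100) = 175.6(T − 100); original water: 4343(T − 44.82); aluminum cup: 0.2625·897·(T − 44.82) = 235.46(T − 44.82)
4754.1 T = 94775 + 17560 + 205208 = 317542
T ≈ 66.79 °C — below 100 °C, confirming all the steam condensed.

T_f ≈ 66.8 °C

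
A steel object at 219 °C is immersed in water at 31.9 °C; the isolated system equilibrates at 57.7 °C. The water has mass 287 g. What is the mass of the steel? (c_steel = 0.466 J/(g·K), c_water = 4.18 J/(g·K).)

m ≈ 412 g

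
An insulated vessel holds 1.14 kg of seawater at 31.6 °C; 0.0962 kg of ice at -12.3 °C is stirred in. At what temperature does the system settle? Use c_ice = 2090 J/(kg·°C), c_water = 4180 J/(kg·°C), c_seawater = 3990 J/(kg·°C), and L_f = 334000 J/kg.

Setting the total heat transfer to zero:
warm ice to 0 °C: 0.0962·2090·(0 − (-12.3)) = 2473
  melt ice: 0.0962·334000 = 32131
  meltwater 0→T: 0.0962·4180·T = 402.12 T
  seawater: 4548.6(T − 31.6)
4950.7 T = 143736 − 34604 = 109132
T ≈ 22.04 °C. Since T > 0 °C, the all-ice-melts assumption holds.

T_f ≈ 22.0 °C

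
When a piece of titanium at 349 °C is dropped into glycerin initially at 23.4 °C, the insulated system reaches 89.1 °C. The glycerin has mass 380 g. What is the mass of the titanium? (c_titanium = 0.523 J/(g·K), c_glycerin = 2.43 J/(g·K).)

m ≈ 446 g

Heat lost by the titanium = heat gained by the glycerin:
m×0.523×(349 − 89.1) = 380×2.43×(89.1 − 23.4)
135.93 m = 60667  ⇒  m ≈ 446.3 g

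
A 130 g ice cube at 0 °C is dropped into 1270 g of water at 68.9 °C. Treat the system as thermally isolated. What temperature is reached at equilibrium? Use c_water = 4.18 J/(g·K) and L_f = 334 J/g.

T_f ≈ 55.1 °C

Sum of m c ΔT and latent-heat terms is zero:
fusion: m_ice L_f = 130×334 = 43420
  meltwater 0→T: 130×4.18×T = 543.4 T
  water cools: 1270×4.18×(T − 68.9) = 5308.6(T − 68.9)
5852 T = 365763 − 43420 = 322343
T ≈ 55.08 °C (positive, so assuming full melt was valid).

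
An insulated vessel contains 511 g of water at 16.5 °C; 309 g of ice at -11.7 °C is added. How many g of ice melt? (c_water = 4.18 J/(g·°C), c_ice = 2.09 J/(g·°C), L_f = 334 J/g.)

Water can give up m c ΔT = 511×4.18×16.5 = 35244 J before reaching 0 °C.
Of that, 309×2.09×11.7 = 7556 J goes to bring the ice to 0 °C, leaving 27688 J.
To melt every bit of ice: 309×334 = 103206 J.
Since 27688 < 103206 J, not all the ice melts; equilibrium is at 0 °C.
m_melted×334 = 27688  ⇒  m_melted ≈ 82.9 g.

m_melted ≈ 82.9 g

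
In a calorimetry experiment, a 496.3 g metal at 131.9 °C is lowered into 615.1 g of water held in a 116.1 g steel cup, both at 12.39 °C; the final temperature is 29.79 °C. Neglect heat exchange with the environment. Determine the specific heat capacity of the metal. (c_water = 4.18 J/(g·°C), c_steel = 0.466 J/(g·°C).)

c ≈ 0.901 J/(g·°C)

Setting the total heat transfer to zero:
496.3·c·(29.79 − 131.9) + 615.1·4.18·(29.79 − 12.39) + 116.1·0.466·(29.79 − 12.39) = 0
-50677 c = -45679
c = -45679/-50677 ≈ 0.9014 J/(g·°C)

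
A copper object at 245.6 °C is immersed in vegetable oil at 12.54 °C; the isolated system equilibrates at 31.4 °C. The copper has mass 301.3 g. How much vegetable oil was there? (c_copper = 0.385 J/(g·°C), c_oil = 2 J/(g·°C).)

Heat lost by the copper = heat gained by the oil:
301.3×0.385×(245.6 − 31.4) = m×2×(31.4 − 12.54)
37.72 m = 24847  ⇒  m ≈ 658.7 g

m ≈ 659 g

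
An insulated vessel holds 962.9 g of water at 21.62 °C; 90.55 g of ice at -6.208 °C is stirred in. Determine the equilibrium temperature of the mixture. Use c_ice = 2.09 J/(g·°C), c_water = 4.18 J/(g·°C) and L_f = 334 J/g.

T_f ≈ 12.6 °C

Net heat exchanged in the isolated system is zero:
warm ice to 0 °C: 90.55·2.09·(0 − (-6.208)) = 1174.9
  latent heat to melt: 90.55·334 = 30244
  warm the meltwater: 378.5 T
  water cools: 962.9·4.18·(T − 21.62) = 4024.9(T − 21.62)
4403.4 T = 87019 − 31419 = 55600
T ≈ 12.63 °C — above 0 °C, consistent with complete melting.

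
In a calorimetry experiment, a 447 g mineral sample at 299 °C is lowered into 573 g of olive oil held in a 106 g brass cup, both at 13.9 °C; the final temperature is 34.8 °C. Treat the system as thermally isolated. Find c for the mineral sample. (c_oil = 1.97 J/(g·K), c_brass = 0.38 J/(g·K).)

Let T be the final temperature. ΣQ_i = 0:
447·c·(34.8 − 299) + 573·1.97·(34.8 − 13.9) + 106·0.38·(34.8 − 13.9) = 0
-118097 c = -24434
c = -24434/-118097 ≈ 0.2069 J/(g·K)

c ≈ 0.207 J/(g·K)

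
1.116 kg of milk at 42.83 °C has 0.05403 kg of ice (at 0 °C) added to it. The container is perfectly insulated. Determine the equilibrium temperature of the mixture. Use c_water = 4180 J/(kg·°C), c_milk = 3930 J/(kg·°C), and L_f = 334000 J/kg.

T_f ≈ 36.8 °C

Conservation of energy gives ΣQ = 0:
latent heat to melt: 0.05403·334000 = 18046
  meltwater 0→T: 0.05403·4180·T = 225.85 T
  milk: 4385.9(T − 42.83)
4611.7 T = 187847 − 18046 = 169801
T ≈ 36.82 °C — above 0 °C, consistent with complete melting.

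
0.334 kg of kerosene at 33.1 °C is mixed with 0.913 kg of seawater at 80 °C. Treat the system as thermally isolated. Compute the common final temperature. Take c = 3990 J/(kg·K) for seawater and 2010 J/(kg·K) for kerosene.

Heat lost by the seawater equals heat gained by the kerosene:
0.913×3990×(80 − T) = 0.334×2010×(T − 33.1)
3642.9(80 − T) = 671.34(T − 33.1)
4314.2 T = 313651  ⇒  T ≈ 72.70 °C

T_f ≈ 72.7 °C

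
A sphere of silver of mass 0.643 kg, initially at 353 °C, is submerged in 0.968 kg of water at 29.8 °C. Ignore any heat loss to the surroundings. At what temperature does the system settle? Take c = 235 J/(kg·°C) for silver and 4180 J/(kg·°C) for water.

T_f ≈ 41.4 °C

Heat lost by the silver equals heat gained by the water:
0.643×235×(353 − T) = 0.968×4180×(T − 29.8)
151.1(353 − T) = 4046.2(T − 29.8)
4197.3 T = 173918  ⇒  T ≈ 41.44 °C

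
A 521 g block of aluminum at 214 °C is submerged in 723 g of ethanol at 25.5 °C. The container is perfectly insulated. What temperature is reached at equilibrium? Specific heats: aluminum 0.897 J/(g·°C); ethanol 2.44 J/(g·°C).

With ΣQ=0 the equilibrium temperature is the m·c-weighted mean:
T_f = (467.34*214 + 1764.1*25.5) / (467.34 + 1764.1)
    = 144995 / 2231.5 ≈ 64.98 °C

T_f ≈ 65.0 °C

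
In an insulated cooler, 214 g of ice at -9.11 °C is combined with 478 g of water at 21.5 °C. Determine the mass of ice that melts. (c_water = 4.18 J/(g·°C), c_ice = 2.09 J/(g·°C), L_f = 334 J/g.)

m_melted ≈ 116 g

Water can give up m c ΔT = 478·4.18·21.5 = 42958 J before reaching 0 °C.
Of that, 214·2.09·9.11 = 4074.5 J goes to bring the ice to 0 °C, leaving 38883 J.
Fully melting the ice requires m_ice L_f = 214·334 = 71476 J.
Since 38883 < 71476 J, not all the ice melts; equilibrium is at 0 °C.
m_melted·334 = 38883  ⇒  m_melted ≈ 116.4 g.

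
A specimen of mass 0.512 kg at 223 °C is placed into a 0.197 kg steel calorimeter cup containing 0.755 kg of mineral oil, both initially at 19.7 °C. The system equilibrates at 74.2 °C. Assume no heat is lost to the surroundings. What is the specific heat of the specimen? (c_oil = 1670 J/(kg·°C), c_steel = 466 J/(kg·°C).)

Energy conservation, ΣQ = 0:
0.512·c·(74.2 − 223) + 0.755·1670·(74.2 − 19.7) + 0.197·466·(74.2 − 19.7) = 0
-76.19 c = -73720
c = -73720/-76.19 ≈ 967.6 J/(kg·°C)

c ≈ 968 J/(kg·°C)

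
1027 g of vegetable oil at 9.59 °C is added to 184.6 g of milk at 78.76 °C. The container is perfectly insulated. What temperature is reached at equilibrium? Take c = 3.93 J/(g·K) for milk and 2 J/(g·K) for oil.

Heat gained plus heat lost sum to zero:
184.6*3.93*(T − 78.76) + 1027*2*(T − 9.59) = 0
2779.5 T = 76837
T = 76837 / 2779.5 = 27.6 °C

T_f ≈ 27.6 °C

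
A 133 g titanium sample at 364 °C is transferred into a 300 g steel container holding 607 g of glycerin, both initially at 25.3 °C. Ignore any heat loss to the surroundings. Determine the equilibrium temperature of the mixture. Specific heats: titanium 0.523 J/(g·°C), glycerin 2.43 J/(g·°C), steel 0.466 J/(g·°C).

T_f = Σ m_i c_i T_i / Σ m_i c_i:
T_f = (69.56×364 + 1475×25.3 + 139.8×25.3) / (69.56 + 1475 + 139.8)
    = 66174 / 1684.4 ≈ 39.29 °C

T_f ≈ 39.3 °C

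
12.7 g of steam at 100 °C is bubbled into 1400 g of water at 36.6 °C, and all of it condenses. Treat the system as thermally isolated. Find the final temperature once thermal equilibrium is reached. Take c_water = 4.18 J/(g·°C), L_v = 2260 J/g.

Net heat exchanged in the isolated system is zero:
latent heat released on condensation: 12.7×2260 = 28702; condensate cools 100→T: 12.7×4.18×(T − 100) = 53.09(T − 100); water warms: 1400×4.18×(T − 36.6) = 5852(T − 36.6)
5905.1 T = 28702 + 5308.6 + 214183 = 248194
T ≈ 42.03 °C, under the boiling point, so the assumption holds.

T_f ≈ 42.0 °C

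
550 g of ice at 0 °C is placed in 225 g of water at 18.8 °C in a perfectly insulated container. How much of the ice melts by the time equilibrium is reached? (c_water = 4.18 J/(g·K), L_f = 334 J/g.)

Water can give up m c ΔT = 225×4.18×18.8 = 17681 J before reaching 0 °C.
Melting all 550 g of ice would need 550×334 = 183700 J.
That's not enough to melt it all — equilibrium is at 0 °C with ice remaining.
m_melted×334 = 17681  ⇒  m_melted ≈ 52.94 g.

m_melted ≈ 52.9 g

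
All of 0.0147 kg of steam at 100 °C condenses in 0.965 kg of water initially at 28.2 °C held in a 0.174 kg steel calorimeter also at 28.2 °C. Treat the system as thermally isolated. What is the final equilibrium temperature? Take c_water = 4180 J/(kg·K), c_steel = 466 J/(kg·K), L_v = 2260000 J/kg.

Sum of m c ΔT and latent-heat terms is zero:
latent heat released on condensation: 0.0147×2260000 = 33222
  condensate cools 100→T: 0.0147×4180×(T − 100) = 61.45(T − 100)
  original water: 4033.7(T − 28.2)
  steel cup: 0.174×466×(T − 28.2) = 81.08(T − 28.2)
4176.2 T = 33222 + 6144.6 + 116037 = 155404
T ≈ 37.21 °C, under the boiling point, so the assumption holds.

T_f ≈ 37.2 °C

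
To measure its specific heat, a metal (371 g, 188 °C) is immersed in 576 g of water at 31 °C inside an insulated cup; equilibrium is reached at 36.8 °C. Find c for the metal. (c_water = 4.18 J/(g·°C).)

c ≈ 0.249 J/(g·°C)

Heat gained plus heat lost sum to zero:
371·c·(36.8 − 188) + 576·4.18·(36.8 − 31) = 0
-56095 c = -13965
c = -13965/-56095 ≈ 0.2489 J/(g·°C)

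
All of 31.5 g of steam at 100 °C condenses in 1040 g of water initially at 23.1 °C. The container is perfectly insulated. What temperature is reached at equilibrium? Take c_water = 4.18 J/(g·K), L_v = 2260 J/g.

Taking heat into each body as positive, Σ m c ΔT = 0:
steam→water at 100 °C releases m L_v = 31.5·2260 = 71190
  condensate cools 100→T: 31.5·4.18·(T − 100) = 131.67(T − 100)
  original water: 4347.2(T − 23.1)
4478.9 T = 71190 + 13167 + 100420 = 184777
T ≈ 41.26 °C, under the boiling point, so the assumption holds.

T_f ≈ 41.3 °C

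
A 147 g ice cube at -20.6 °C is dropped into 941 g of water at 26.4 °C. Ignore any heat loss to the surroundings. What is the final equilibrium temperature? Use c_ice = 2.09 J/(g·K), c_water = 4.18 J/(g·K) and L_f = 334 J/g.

T_f ≈ 10.6 °C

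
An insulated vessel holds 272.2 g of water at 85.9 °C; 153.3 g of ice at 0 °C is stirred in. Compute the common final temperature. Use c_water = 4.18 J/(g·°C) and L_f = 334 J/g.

Net heat exchanged in the isolated system is zero:
fusion: m_ice L_f = 153.3·334 = 51202
  meltwater 0→T: 153.3·4.18·T = 640.79 T
  water: 1137.8(T − 85.9)
1778.6 T = 97737 − 51202 = 46534
T ≈ 26.16 °C. Since T > 0 °C, the all-ice-melts assumption holds.

T_f ≈ 26.2 °C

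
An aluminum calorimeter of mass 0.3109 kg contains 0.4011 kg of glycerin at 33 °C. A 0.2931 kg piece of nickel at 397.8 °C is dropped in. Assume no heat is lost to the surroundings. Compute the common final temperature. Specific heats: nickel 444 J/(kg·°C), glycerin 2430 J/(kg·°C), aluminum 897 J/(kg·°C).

T_f ≈ 67.3 °C

With ΣQ=0 the equilibrium temperature is the m·c-weighted mean:
T_f = (130.14·397.8 + 974.67·33 + 278.88·33) / (130.14 + 974.67 + 278.88)
    = 93135 / 1383.7 ≈ 67.31 °C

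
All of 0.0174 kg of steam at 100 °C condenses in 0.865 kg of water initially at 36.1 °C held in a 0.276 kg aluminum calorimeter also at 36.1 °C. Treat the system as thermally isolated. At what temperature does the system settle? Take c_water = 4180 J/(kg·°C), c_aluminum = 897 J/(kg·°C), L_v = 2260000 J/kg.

T_f ≈ 47.3 °C

Conservation of energy gives ΣQ = 0:
steam→water at 100 °C releases m L_v = 0.0174×2260000 = 39324; condensed water 100 °C→T: 72.73(T − 100); water warms: 0.865×4180×(T − 36.1) = 3615.7(T − 36.1); cup: 247.57(T − 36.1)
3936 T = 39324 + 7273.2 + 139464 = 186061
T ≈ 47.27 °C — below 100 °C, confirming all the steam condensed.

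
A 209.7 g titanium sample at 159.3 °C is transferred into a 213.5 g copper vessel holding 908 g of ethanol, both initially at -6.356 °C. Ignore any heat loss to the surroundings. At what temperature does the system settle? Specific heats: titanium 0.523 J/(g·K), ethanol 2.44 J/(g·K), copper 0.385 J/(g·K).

Energy conservation, ΣQ = 0:
209.7*0.523*(T − 159.3) + 908*2.44*(T − (-6.356)) + 213.5*0.385*(T − (-6.356)) = 0
2407.4 T = 2866.6
T = 2866.6 / 2407.4 = 1.19 °C

T_f ≈ 1.2 °C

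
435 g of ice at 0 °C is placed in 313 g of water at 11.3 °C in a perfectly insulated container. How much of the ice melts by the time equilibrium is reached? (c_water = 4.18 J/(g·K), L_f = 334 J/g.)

m_melted ≈ 44.3 g

Cooling the water to 0 °C releases 313×4.18×11.3 = 14784 J.
Fully melting the ice requires m_ice L_f = 435×334 = 145290 J.
That's not enough to melt it all — equilibrium is at 0 °C with ice remaining.
m_melt = 14784 / L_f = 44.26 g.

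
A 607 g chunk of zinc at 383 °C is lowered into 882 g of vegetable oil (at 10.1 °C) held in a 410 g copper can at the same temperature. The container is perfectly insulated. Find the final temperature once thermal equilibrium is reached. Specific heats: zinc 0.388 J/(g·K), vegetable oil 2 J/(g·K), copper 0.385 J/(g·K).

T_f ≈ 50.8 °C

Conservation of energy gives ΣQ = 0:
607*0.388*(T − 383) + 882*2*(T − 10.1) + 410*0.385*(T − 10.1) = 0
2157.4 T = 109613
T = 109613/2157.4 ≈ 50.81 °C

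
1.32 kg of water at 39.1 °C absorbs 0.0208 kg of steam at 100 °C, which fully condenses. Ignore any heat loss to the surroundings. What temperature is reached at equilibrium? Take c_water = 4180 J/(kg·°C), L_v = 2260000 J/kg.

Heat gained plus heat lost sum to zero:
steam→water at 100 °C releases m L_v = 0.0208·2260000 = 47008; condensate cools 100→T: 0.0208·4180·(T − 100) = 86.94(T − 100); original water: 5517.6(T − 39.1)
5604.5 T = 47008 + 8694.4 + 215738 = 271441
T ≈ 48.43 °C (< 100 °C, so full condensation is consistent).

T_f ≈ 48.4 °C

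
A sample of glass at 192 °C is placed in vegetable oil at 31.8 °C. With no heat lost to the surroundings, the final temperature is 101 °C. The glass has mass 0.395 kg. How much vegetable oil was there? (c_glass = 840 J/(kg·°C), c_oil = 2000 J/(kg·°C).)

m ≈ 0.218 kg

Heat lost by the glass = heat gained by the oil:
0.395×840×(192 − 101) = m×2000×(101 − 31.8)
138400 m = 30194  ⇒  m ≈ 0.2182 kg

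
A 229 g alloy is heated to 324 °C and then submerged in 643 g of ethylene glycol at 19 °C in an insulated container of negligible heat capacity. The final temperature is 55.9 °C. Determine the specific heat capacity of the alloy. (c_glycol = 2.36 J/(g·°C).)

m_s c (T_s − T_f) = m_glycol c_glycol (T_f − T_0):
229×c×(324 − 55.9) = 643×2.36×(55.9 − 19)
61395 c = 55995  ⇒  c ≈ 0.912 J/(g·°C)

c ≈ 0.912 J/(g·°C)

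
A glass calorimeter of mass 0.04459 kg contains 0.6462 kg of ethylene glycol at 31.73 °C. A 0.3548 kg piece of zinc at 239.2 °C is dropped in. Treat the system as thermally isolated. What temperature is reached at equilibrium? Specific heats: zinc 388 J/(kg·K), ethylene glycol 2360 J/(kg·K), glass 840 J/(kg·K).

T_f ≈ 48.5 °C

Let T be the final temperature. ΣQ_i = 0:
0.3548×388×(T − 239.2) + 0.6462×2360×(T − 31.73) + 0.04459×840×(T − 31.73) = 0
137.66(T − 239.2) + 1525(T − 31.73) + 37.46(T − 31.73) = 0
(137.66 + 1525 + 37.46) T = 137.66×239.2 + 1525×31.73 + 37.46×31.73
T = 82507/1700.1 ≈ 48.53 °C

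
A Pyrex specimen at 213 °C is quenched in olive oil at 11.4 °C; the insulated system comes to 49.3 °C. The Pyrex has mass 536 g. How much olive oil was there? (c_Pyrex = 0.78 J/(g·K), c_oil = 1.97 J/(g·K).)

m ≈ 917 g

Heat gained plus heat lost sum to zero:
536·0.78·(49.3 − 213) + m·1.97·(49.3 − 11.4) = 0
74.66 m = 68440
m = 68440/74.66 ≈ 916.6 g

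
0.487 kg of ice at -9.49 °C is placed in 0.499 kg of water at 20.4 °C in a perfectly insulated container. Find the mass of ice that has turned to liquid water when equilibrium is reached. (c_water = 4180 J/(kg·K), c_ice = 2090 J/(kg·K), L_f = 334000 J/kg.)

m_melted ≈ 0.0985 kg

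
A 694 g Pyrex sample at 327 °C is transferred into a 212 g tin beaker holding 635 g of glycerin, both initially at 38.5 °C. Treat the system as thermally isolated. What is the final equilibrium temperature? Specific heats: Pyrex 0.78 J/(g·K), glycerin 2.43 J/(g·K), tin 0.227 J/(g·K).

T_f is the heat-capacity-weighted average of the initial temperatures:
T_f = (541.32·327 + 1543.1·38.5 + 48.12·38.5) / (541.32 + 1543.1 + 48.12)
    = 238272 / 2132.5 ≈ 111.73 °C

T_f ≈ 111.7 °C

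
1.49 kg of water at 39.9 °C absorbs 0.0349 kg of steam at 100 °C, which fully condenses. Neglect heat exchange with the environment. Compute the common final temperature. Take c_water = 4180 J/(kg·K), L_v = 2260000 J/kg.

Let T be the final temperature. ΣQ_i = 0:
latent heat released on condensation: 0.0349·2260000 = 78874; condensate cools 100→T: 0.0349·4180·(T − 100) = 145.88(T − 100); water warms: 1.49·4180·(T − 39.9) = 6228.2(T − 39.9)
6374.1 T = 78874 + 14588 + 248505 = 341967
T ≈ 53.65 °C — below 100 °C, confirming all the steam condensed.

T_f ≈ 53.6 °C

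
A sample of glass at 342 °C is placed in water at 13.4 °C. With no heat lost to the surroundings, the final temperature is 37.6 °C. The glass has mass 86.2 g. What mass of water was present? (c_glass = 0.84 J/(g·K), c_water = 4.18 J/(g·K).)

m ≈ 218 g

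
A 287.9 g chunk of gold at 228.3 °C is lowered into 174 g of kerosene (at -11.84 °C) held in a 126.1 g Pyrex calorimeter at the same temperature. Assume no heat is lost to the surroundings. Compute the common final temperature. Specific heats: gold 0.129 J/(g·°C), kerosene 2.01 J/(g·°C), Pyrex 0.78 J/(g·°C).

T_f is the heat-capacity-weighted average of the initial temperatures:
T_f = (37.14*228.3 + 349.74*(-11.84) + 98.36*(-11.84)) / (37.14 + 349.74 + 98.36)
    = 3173.4 / 485.24 ≈ 6.54 °C

T_f ≈ 6.5 °C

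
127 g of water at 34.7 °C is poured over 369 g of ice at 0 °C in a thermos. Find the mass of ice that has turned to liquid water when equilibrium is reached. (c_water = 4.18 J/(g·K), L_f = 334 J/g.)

m_melted ≈ 55.2 g

Water can give up m c ΔT = 127×4.18×34.7 = 18421 J before reaching 0 °C.
Fully melting the ice requires m_ice L_f = 369×334 = 123246 J.
That's not enough to melt it all — equilibrium is at 0 °C with ice remaining.
Mass melted = 18421/334 ≈ 55.15 g.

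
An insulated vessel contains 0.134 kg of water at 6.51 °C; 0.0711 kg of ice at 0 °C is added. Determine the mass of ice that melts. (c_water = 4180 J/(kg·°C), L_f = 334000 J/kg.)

m_melted ≈ 0.0109 kg

Cooling the water to 0 °C releases 0.134·4180·6.51 = 3646.4 J.
Melting all 0.0711 kg of ice would need 0.0711·334000 = 23747 J.
Since 3646.4 < 23747 J, not all the ice melts; equilibrium is at 0 °C.
m_melted·334000 = 3646.4  ⇒  m_melted ≈ 0.01092 kg.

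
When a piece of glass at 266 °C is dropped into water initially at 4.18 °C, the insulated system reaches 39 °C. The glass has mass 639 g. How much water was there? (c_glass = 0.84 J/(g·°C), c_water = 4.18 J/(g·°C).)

m ≈ 837 g

Heat lost by the glass = heat gained by the water:
639×0.84×(266 − 39) = m×4.18×(39 − 4.18)
145.55 m = 121845  ⇒  m ≈ 837.1 g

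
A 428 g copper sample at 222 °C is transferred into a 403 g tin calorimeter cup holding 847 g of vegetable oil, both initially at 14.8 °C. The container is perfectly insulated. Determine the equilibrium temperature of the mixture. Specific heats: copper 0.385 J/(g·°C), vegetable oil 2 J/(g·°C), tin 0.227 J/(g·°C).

T_f ≈ 32.3 °C

Taking heat into each body as positive, Σ m c ΔT = 0:
428×0.385×(T − 222) + 847×2×(T − 14.8) + 403×0.227×(T − 14.8) = 0
(164.78 + 1694 + 91.48) T = 164.78×222 + 1694×14.8 + 91.48×14.8
T ≈ 32.31 °C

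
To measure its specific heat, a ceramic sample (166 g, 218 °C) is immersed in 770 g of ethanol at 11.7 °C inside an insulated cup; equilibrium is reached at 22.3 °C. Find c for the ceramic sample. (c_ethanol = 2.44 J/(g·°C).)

c ≈ 0.613 J/(g·°C)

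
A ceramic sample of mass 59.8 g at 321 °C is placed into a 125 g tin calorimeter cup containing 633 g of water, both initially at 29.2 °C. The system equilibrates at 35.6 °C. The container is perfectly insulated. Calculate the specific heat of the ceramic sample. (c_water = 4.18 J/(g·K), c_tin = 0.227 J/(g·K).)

Conservation of energy gives ΣQ = 0:
59.8·c·(35.6 − 321) + 633·4.18·(35.6 − 29.2) + 125·0.227·(35.6 − 29.2) = 0
-17067 c = -17116
c = -17116/-17067 ≈ 1.003 J/(g·K)

c ≈ 1 J/(g·K)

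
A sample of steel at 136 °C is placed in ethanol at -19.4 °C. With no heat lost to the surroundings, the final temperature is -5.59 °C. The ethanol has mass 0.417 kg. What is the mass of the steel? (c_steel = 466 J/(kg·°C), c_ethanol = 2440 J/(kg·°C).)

m ≈ 0.213 kg

Heat lost by the steel = heat gained by the ethanol:
m·466·(136 − -5.59) = 0.417·2440·(-5.59 − (-19.4))
65981 m = 14051  ⇒  m ≈ 0.213 kg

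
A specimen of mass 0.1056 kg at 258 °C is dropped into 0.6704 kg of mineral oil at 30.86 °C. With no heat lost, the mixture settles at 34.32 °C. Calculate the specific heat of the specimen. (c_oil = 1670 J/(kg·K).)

Heat lost by the specimen = heat gained by the oil:
0.1056×c×(258 − 34.32) = 0.6704×1670×(34.32 − 30.86)
23.62 c = 3873.7  ⇒  c ≈ 164 J/(kg·K)

c ≈ 164 J/(kg·K)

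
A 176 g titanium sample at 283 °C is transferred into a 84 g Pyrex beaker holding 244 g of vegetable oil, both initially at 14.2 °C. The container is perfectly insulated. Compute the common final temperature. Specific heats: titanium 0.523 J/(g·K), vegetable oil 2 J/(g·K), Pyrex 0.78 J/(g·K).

Heat gained plus heat lost sum to zero:
176×0.523×(T − 283) + 244×2×(T − 14.2) + 84×0.78×(T − 14.2) = 0
92.05(T − 283) + 488(T − 14.2) + 65.52(T − 14.2) = 0
(92.05 + 488 + 65.52) T = 92.05×283 + 488×14.2 + 65.52×14.2
T = 33910 / 645.57 = 52.5 °C

T_f ≈ 52.5 °C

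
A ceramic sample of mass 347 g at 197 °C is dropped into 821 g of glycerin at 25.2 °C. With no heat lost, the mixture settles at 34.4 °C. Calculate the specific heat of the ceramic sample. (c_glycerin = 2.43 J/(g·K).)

Setting the total heat transfer to zero:
347×c×(34.4 − 197) + 821×2.43×(34.4 − 25.2) = 0
-56422 c = -18354
c = -18354/-56422 ≈ 0.3253 J/(g·K)

c ≈ 0.325 J/(g·K)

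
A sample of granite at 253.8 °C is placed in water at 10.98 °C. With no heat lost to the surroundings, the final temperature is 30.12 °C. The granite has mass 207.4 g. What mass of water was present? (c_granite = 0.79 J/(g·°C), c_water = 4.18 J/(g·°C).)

m ≈ 458 g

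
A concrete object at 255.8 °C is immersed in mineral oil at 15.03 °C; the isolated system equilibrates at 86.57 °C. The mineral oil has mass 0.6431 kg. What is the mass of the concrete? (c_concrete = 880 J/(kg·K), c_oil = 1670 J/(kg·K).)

m ≈ 0.516 kg

|Q_concrete| = |Q_oil|:
m·880·(255.8 − 86.57) = 0.6431·1670·(86.57 − 15.03)
148922 m = 76832  ⇒  m ≈ 0.5159 kg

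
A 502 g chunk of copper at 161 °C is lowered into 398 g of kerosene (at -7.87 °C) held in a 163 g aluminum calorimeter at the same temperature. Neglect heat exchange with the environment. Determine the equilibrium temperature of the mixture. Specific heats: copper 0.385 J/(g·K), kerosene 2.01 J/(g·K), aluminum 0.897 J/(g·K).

T_f ≈ 20.8 °C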